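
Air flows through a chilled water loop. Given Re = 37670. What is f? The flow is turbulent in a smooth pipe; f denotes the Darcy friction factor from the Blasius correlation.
Formula: f = \frac{0.316}{Re^{0.25}}
f = 0.316/37670^0.25 = 0.02268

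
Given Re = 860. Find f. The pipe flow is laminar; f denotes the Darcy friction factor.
Formula: f = \frac{64}{Re}
f = 64/860 = 0.07442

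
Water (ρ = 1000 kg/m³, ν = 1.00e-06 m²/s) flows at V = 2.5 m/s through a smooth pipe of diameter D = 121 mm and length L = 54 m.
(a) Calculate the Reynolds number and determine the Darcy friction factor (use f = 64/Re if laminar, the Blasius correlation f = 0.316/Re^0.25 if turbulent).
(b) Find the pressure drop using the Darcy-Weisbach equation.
(a) Re = V·D/ν = 2.5·0.121/1.00e-06 = 302500 → turbulent (Re > 4000); f = 0.316/Re^0.25 = 0.316/302500^0.25 = 0.013474 (Blasius is strictly valid for Re ≲ 1e5; used here as the smooth-pipe estimate the problem specifies)
(b) Darcy-Weisbach: ΔP = f·(L/D)·½ρV²/1000 = 0.013474·(54/0.121)·½·1000·2.5²/1000 = 18.79 kPa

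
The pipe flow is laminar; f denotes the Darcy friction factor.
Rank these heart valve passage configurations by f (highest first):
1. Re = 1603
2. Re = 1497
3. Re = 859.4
Case 1: f = 0.03993
Case 2: f = 0.04275
Case 3: f = 0.07447
Ranking (highest first): 3, 2, 1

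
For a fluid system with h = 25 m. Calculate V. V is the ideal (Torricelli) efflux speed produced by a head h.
Formula: V = \sqrt{2 g h}
V = √(2·9.81·25) = 22.15 m/s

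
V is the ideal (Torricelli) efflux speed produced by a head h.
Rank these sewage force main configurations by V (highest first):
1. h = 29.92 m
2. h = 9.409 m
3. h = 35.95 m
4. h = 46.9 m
Case 1: V = 24.23 m/s
Case 2: V = 13.59 m/s
Case 3: V = 26.56 m/s
Case 4: V = 30.33 m/s
Ranking (highest first): 4, 3, 1, 2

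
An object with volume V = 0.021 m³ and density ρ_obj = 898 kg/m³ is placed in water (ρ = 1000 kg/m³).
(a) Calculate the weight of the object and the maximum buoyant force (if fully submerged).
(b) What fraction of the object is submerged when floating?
(a) W=rho_obj*g*V=898*9.81*0.021=185.0 N; F_B(max)=rho*g*V=1000*9.81*0.021=206.0 N
(b) Floating fraction=rho_obj/rho=898/1000=0.898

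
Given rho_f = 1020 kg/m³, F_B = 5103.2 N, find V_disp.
Formula: F_B = \rho_f g V_{disp}
Substituting knowns: 5103.2 = 1020·9.81·V_disp
Solving for V_disp: V_disp = 5103.2/(1020·9.81) = 0.51 m³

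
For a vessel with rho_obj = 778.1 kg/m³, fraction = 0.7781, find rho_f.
Formula: f_{sub} = \frac{\rho_{obj}}{\rho_f}
Substituting knowns: 0.7781 = 778.1/rho_f
Solving for rho_f: rho_f = 778.1/0.7781 = 1000 kg/m³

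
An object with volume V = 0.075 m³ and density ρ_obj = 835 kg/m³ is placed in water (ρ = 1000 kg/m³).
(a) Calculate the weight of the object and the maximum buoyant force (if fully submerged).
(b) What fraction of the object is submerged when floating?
(a) W=rho_obj*g*V=835*9.81*0.075=614.4 N; F_B(max)=rho*g*V=1000*9.81*0.075=735.8 N
(b) Floating fraction=rho_obj/rho=835/1000=0.835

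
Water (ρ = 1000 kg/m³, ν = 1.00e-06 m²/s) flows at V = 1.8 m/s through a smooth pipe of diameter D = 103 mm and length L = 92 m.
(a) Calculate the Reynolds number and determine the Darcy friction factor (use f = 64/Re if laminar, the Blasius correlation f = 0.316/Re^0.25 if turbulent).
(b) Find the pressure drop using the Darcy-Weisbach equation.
(a) Re = V·D/ν = 1.8·0.103/1.00e-06 = 185400 → turbulent (Re > 4000); f = 0.316/Re^0.25 = 0.316/185400^0.25 = 0.015229 (Blasius is strictly valid for Re ≲ 1e5; used here as the smooth-pipe estimate the problem specifies)
(b) Darcy-Weisbach: ΔP = f·(L/D)·½ρV²/1000 = 0.015229·(92/0.103)·½·1000·1.8²/1000 = 22.04 kPa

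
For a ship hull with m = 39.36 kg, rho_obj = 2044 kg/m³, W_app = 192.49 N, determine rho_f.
Formula: W_{app} = mg\left(1 - \frac{\rho_f}{\rho_{obj}}\right)
Substituting knowns: 192.49 = 39.36·9.81·(1 − rho_f/2044)
Solving for rho_f: rho_f = 2044·(1 − 192.49/(39.36·9.81)) = 1025 kg/m³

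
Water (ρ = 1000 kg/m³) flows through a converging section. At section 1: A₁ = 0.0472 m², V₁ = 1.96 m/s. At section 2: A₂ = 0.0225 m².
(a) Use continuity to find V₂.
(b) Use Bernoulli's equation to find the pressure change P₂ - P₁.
(a) Continuity: A₁V₁=A₂V₂ -> V₂=A₁V₁/A₂=0.0472*1.96/0.0225=4.11 m/s
(b) Bernoulli: P₂-P₁=0.5*rho*(V₁^2-V₂^2)/1000=0.5*1000*(1.96^2-4.11^2)/1000=-6.525 kPa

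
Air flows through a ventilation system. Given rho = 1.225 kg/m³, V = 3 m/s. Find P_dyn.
Formula: P_{dyn} = \frac{1}{2} \rho V^2
P_dyn = 0.5·1.225·3²/1000 = 0.005513 kPa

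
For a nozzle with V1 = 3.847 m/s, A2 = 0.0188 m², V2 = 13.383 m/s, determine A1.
Formula: V_2 = \frac{A_1 V_1}{A_2}
Substituting knowns: 13.383 = A1·3.847/0.0188
Solving for A1: A1 = 13.383·0.0188/3.847 = 0.0654 m²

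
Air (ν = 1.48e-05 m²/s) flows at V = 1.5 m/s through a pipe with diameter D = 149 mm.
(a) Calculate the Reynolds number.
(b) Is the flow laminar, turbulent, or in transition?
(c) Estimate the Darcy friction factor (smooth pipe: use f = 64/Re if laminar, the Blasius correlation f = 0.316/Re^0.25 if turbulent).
(a) Re = V·D/ν = 1.5·0.149/1.48e-05 = 15101
(b) Flow regime: turbulent (Re > 4000)
(c) Friction factor: f = 0.316/Re^0.25 = 0.316/15101^0.25 = 0.02851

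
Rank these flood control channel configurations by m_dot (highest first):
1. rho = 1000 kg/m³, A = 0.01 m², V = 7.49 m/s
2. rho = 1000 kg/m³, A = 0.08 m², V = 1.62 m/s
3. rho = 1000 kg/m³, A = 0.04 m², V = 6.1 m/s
Case 1: m_dot = 74.9 kg/s
Case 2: m_dot = 129.6 kg/s
Case 3: m_dot = 244 kg/s
Ranking (highest first): 3, 2, 1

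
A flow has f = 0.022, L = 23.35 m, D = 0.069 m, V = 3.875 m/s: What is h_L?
Formula: h_L = f \frac{L}{D} \frac{V^2}{2g}
h_L = 0.022·(23.35/0.069)·3.875²/(2·9.81) = 5.698 m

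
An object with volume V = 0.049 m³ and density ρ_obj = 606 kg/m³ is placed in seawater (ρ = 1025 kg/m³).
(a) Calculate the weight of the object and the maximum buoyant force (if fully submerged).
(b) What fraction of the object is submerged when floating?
(a) W=rho_obj*g*V=606*9.81*0.049=291.3 N; F_B(max)=rho*g*V=1025*9.81*0.049=492.7 N
(b) Floating fraction=rho_obj/rho=606/1025=0.591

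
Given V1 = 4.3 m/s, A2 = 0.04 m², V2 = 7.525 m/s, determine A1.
Formula: V_2 = \frac{A_1 V_1}{A_2}
Substituting knowns: 7.525 = A1·4.3/0.04
Solving for A1: A1 = 7.525·0.04/4.3 = 0.07 m²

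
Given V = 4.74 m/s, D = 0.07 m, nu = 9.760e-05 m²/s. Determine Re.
Formula: Re = \frac{V D}{\nu}
Re = 4.74·0.07/9.760e-05 = 3400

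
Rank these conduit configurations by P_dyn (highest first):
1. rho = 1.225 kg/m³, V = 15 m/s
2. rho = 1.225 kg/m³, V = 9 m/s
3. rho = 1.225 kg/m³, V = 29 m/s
Case 1: P_dyn = 0.1378 kPa
Case 2: P_dyn = 0.04961 kPa
Case 3: P_dyn = 0.5151 kPa
Ranking (highest first): 3, 1, 2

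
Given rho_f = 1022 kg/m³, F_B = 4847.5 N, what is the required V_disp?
Formula: F_B = \rho_f g V_{disp}
Substituting knowns: 4847.5 = 1022·9.81·V_disp
Solving for V_disp: V_disp = 4847.5/(1022·9.81) = 0.4835 m³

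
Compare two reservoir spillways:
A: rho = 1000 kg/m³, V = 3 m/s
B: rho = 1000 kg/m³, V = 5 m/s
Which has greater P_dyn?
P_dyn(A) = 4.5 kPa, P_dyn(B) = 12.5 kPa. Answer: B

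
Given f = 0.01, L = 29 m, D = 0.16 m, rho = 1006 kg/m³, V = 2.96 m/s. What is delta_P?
Formula: \Delta P = f \frac{L}{D} \frac{\rho V^2}{2}
delta_P = 0.01·(29/0.16)·0.5·1006·2.96²/1000 = 7.988 kPa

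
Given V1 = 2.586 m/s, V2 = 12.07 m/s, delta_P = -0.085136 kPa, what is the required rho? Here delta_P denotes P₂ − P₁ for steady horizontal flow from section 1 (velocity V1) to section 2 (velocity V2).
Formula: \Delta P = \frac{1}{2} \rho (V_1^2 - V_2^2)
Substituting knowns: -0.085136 = 0.5·rho·(2.586² − 12.07²)/1000
Solving for rho: rho = 2·(-0.085136·1000)/(2.586² − 12.07²) = 1.225 kg/m³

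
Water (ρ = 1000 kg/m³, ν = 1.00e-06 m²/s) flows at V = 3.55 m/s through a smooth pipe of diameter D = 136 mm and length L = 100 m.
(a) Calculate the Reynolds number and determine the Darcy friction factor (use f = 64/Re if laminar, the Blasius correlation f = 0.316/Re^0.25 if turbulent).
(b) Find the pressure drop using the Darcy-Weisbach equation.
(a) Re = V·D/ν = 3.55·0.136/1.00e-06 = 482800 → turbulent (Re > 4000); f = 0.316/Re^0.25 = 0.316/482800^0.25 = 0.011988 (Blasius is strictly valid for Re ≲ 1e5; used here as the smooth-pipe estimate the problem specifies)
(b) Darcy-Weisbach: ΔP = f·(L/D)·½ρV²/1000 = 0.011988·(100/0.136)·½·1000·3.55²/1000 = 55.54 kPa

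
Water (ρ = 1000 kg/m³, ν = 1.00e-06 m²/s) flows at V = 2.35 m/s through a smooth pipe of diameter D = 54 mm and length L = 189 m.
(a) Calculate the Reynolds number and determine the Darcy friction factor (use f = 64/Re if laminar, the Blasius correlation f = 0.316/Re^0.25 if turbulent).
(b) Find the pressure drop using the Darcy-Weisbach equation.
(a) Re = V·D/ν = 2.35·0.054/1.00e-06 = 126900 → turbulent (Re > 4000); f = 0.316/Re^0.25 = 0.316/126900^0.25 = 0.016743 (Blasius is strictly valid for Re ≲ 1e5; used here as the smooth-pipe estimate the problem specifies)
(b) Darcy-Weisbach: ΔP = f·(L/D)·½ρV²/1000 = 0.016743·(189/0.054)·½·1000·2.35²/1000 = 161.8 kPa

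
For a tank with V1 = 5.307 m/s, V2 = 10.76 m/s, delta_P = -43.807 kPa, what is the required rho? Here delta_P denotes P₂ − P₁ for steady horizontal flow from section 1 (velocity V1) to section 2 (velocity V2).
Formula: \Delta P = \frac{1}{2} \rho (V_1^2 - V_2^2)
Substituting knowns: -43.807 = 0.5·rho·(5.307² − 10.76²)/1000
Solving for rho: rho = 2·(-43.807·1000)/(5.307² − 10.76²) = 1000 kg/m³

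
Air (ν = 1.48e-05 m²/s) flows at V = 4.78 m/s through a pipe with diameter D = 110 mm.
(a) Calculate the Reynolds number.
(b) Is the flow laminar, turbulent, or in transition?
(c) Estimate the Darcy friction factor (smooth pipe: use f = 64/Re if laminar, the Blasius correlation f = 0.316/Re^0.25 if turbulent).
(a) Re = V·D/ν = 4.78·0.11/1.48e-05 = 35527
(b) Flow regime: turbulent (Re > 4000)
(c) Friction factor: f = 0.316/Re^0.25 = 0.316/35527^0.25 = 0.02302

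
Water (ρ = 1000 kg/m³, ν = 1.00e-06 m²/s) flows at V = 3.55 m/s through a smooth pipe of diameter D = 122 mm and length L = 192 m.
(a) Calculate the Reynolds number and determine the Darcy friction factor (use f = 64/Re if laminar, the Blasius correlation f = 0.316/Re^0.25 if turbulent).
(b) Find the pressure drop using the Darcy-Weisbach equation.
(a) Re = V·D/ν = 3.55·0.122/1.00e-06 = 433100 → turbulent (Re > 4000); f = 0.316/Re^0.25 = 0.316/433100^0.25 = 0.012318 (Blasius is strictly valid for Re ≲ 1e5; used here as the smooth-pipe estimate the problem specifies)
(b) Darcy-Weisbach: ΔP = f·(L/D)·½ρV²/1000 = 0.012318·(192/0.122)·½·1000·3.55²/1000 = 122.2 kPa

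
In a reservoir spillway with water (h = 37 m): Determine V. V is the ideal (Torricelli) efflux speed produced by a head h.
Formula: V = \sqrt{2 g h}
V = √(2·9.81·37) = 26.94 m/s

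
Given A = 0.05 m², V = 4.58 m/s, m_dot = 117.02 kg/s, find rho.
Formula: \dot{m} = \rho A V
Substituting knowns: 117.02 = rho·0.05·4.58
Solving for rho: rho = 117.02/(0.05·4.58) = 511 kg/m³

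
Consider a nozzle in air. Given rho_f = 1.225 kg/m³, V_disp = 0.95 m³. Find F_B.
Formula: F_B = \rho_f g V_{disp}
F_B = 1.225·9.81·0.95 = 11.42 N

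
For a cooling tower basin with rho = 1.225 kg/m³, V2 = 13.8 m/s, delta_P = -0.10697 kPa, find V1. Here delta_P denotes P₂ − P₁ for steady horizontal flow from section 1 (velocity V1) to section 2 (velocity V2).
Formula: \Delta P = \frac{1}{2} \rho (V_1^2 - V_2^2)
Substituting knowns: -0.10697 = 0.5·1.225·(V1² − 13.8²)/1000
Solving for V1: V1 = √(13.8² + 2·(-0.10697·1000)/1.225) = 3.974 m/s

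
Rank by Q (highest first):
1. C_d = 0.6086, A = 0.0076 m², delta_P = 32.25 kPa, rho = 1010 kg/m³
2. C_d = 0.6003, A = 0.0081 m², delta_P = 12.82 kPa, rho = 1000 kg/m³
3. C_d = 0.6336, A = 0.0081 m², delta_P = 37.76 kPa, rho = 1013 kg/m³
Case 1: Q = 36.96 L/s
Case 2: Q = 24.62 L/s
Case 3: Q = 44.31 L/s
Ranking (highest first): 3, 1, 2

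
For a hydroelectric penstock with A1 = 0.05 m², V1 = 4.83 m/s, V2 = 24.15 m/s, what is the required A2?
Formula: V_2 = \frac{A_1 V_1}{A_2}
Substituting knowns: 24.15 = 0.05·4.83/A2
Solving for A2: A2 = 0.05·4.83/24.15 = 0.01 m²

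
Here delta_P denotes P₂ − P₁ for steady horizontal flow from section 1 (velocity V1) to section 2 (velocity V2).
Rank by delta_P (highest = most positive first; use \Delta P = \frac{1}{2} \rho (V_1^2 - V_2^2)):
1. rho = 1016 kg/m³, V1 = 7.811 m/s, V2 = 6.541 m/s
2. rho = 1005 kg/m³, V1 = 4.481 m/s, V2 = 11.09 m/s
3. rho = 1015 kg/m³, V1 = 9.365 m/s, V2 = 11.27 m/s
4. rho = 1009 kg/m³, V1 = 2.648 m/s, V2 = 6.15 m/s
Case 1: delta_P = 9.259 kPa
Case 2: delta_P = -51.71 kPa
Case 3: delta_P = -19.95 kPa
Case 4: delta_P = -15.54 kPa
Ranking (highest first): 1, 4, 3, 2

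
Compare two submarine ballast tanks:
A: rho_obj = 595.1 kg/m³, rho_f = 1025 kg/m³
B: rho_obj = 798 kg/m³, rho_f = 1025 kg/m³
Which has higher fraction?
fraction(A) = 0.5806, fraction(B) = 0.7785. Answer: B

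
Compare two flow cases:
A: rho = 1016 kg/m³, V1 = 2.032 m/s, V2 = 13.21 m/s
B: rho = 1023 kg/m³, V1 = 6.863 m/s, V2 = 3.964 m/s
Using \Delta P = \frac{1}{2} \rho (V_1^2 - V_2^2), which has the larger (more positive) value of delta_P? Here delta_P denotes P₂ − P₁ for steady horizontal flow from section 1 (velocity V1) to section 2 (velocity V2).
delta_P(A) = -86.55 kPa, delta_P(B) = 16.05 kPa. Answer: B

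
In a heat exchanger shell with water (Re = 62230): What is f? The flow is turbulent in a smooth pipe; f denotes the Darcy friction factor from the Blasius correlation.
Formula: f = \frac{0.316}{Re^{0.25}}
f = 0.316/62230^0.25 = 0.02001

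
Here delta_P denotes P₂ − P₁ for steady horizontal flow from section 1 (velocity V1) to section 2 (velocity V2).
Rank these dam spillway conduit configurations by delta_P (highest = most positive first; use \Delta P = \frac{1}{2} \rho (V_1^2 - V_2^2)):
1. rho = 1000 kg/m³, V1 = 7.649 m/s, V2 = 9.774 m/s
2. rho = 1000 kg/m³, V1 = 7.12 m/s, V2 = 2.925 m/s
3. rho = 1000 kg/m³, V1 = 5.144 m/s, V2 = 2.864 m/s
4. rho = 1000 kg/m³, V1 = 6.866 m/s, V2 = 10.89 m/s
Case 1: delta_P = -18.51 kPa
Case 2: delta_P = 21.07 kPa
Case 3: delta_P = 9.129 kPa
Case 4: delta_P = -35.73 kPa
Ranking (highest first): 2, 3, 1, 4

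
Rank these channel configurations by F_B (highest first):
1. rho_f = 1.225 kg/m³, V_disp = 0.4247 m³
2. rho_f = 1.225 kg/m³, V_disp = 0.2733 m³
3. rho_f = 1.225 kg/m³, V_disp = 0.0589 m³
Case 1: F_B = 5.104 N
Case 2: F_B = 3.284 N
Case 3: F_B = 0.7078 N
Ranking (highest first): 1, 2, 3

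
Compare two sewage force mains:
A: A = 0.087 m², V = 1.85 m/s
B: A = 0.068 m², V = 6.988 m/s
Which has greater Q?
Q(A) = 161 L/s, Q(B) = 475.2 L/s. Answer: B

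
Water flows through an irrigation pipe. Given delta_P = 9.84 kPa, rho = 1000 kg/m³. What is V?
Formula: V = \sqrt{\frac{2 \Delta P}{\rho}}
V = √(2·(9.84·1000)/1000) = 4.436 m/s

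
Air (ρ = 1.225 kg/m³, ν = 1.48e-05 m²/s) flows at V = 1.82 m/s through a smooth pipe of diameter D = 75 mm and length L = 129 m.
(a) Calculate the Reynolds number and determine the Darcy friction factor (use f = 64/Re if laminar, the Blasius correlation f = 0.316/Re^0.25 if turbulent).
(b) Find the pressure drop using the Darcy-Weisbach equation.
(a) Re = V·D/ν = 1.82·0.075/1.48e-05 = 9223 → turbulent (Re > 4000); f = 0.316/Re^0.25 = 0.316/9223^0.25 = 0.032245
(b) Darcy-Weisbach: ΔP = f·(L/D)·½ρV²/1000 = 0.032245·(129/0.075)·½·1.225·1.82²/1000 = 0.1125 kPa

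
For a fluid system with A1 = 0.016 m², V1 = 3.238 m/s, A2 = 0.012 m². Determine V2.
Formula: V_2 = \frac{A_1 V_1}{A_2}
V2 = 0.016·3.238/0.012 = 4.317 m/s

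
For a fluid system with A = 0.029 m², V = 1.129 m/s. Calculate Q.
Formula: Q = A V
Q = 0.029·1.129·1000 = 32.74 L/s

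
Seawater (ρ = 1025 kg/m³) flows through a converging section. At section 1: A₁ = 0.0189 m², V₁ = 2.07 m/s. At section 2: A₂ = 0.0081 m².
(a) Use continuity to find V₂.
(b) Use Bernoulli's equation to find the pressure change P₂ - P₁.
(a) Continuity: A₁V₁=A₂V₂ -> V₂=A₁V₁/A₂=0.0189*2.07/0.0081=4.83 m/s
(b) Bernoulli: P₂-P₁=0.5*rho*(V₁^2-V₂^2)/1000=0.5*1025*(2.07^2-4.83^2)/1000=-9.76 kPa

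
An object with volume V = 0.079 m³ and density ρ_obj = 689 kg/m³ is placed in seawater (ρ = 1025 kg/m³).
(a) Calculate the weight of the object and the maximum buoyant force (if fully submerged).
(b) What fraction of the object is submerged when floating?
(a) W=rho_obj*g*V=689*9.81*0.079=534.0 N; F_B(max)=rho*g*V=1025*9.81*0.079=794.4 N
(b) Floating fraction=rho_obj/rho=689/1025=0.672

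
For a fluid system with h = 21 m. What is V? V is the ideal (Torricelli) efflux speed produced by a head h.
Formula: V = \sqrt{2 g h}
V = √(2·9.81·21) = 20.3 m/s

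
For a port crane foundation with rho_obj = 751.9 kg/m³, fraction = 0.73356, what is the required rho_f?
Formula: f_{sub} = \frac{\rho_{obj}}{\rho_f}
Substituting knowns: 0.73356 = 751.9/rho_f
Solving for rho_f: rho_f = 751.9/0.73356 = 1025 kg/m³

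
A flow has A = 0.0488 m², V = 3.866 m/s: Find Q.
Formula: Q = A V
Q = 0.0488·3.866·1000 = 188.7 L/s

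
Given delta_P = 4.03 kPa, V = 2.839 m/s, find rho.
Formula: V = \sqrt{\frac{2 \Delta P}{\rho}}
Substituting knowns: 2.839 = √(2·(4.03·1000)/rho)
Solving for rho: rho = 2·(4.03·1000)/2.839² = 1000 kg/m³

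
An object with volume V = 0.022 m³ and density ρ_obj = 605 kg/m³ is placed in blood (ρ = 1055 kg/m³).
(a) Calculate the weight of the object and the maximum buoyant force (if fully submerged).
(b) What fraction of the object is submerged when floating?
(a) W=rho_obj*g*V=605*9.81*0.022=130.6 N; F_B(max)=rho*g*V=1055*9.81*0.022=227.7 N
(b) Floating fraction=rho_obj/rho=605/1055=0.573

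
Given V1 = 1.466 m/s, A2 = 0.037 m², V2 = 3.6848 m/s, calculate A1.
Formula: V_2 = \frac{A_1 V_1}{A_2}
Substituting knowns: 3.6848 = A1·1.466/0.037
Solving for A1: A1 = 3.6848·0.037/1.466 = 0.093 m²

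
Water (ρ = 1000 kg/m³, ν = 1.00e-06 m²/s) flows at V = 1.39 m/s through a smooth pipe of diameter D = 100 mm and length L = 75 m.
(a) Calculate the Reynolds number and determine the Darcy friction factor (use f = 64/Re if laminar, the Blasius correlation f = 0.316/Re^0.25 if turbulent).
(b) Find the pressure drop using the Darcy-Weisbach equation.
(a) Re = V·D/ν = 1.39·0.1/1.00e-06 = 139000 → turbulent (Re > 4000); f = 0.316/Re^0.25 = 0.316/139000^0.25 = 0.016366 (Blasius is strictly valid for Re ≲ 1e5; used here as the smooth-pipe estimate the problem specifies)
(b) Darcy-Weisbach: ΔP = f·(L/D)·½ρV²/1000 = 0.016366·(75/0.100)·½·1000·1.39²/1000 = 11.86 kPa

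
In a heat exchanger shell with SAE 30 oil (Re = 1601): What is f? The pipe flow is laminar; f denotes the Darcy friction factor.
Formula: f = \frac{64}{Re}
f = 64/1601 = 0.03998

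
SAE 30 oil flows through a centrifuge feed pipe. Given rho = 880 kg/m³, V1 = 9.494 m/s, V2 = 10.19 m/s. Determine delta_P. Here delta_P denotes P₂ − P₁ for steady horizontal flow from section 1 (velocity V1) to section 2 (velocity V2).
Formula: \Delta P = \frac{1}{2} \rho (V_1^2 - V_2^2)
delta_P = 0.5·880·(9.494² − 10.19²)/1000 = -6.028 kPa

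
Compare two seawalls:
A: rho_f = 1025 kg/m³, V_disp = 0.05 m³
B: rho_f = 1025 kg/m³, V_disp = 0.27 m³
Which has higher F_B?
F_B(A) = 502.8 N, F_B(B) = 2715 N. Answer: B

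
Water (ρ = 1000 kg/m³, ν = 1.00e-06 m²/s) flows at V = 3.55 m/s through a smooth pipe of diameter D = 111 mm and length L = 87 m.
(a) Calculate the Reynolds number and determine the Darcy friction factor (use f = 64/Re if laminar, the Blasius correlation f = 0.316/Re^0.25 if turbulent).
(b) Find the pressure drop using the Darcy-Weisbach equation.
(a) Re = V·D/ν = 3.55·0.111/1.00e-06 = 394050 → turbulent (Re > 4000); f = 0.316/Re^0.25 = 0.316/394050^0.25 = 0.012612 (Blasius is strictly valid for Re ≲ 1e5; used here as the smooth-pipe estimate the problem specifies)
(b) Darcy-Weisbach: ΔP = f·(L/D)·½ρV²/1000 = 0.012612·(87/0.111)·½·1000·3.55²/1000 = 62.29 kPa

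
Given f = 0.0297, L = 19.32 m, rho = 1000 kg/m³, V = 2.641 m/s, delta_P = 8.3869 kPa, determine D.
Formula: \Delta P = f \frac{L}{D} \frac{\rho V^2}{2}
Substituting knowns: 8.3869 = 0.0297·(19.32/D)·0.5·1000·2.641²/1000
Solving for D: D = 0.0297·19.32·0.5·1000·2.641²/(8.3869·1000) = 0.2386 m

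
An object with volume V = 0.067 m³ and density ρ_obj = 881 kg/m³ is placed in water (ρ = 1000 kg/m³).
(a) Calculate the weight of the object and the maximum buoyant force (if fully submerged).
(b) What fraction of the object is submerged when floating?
(a) W=rho_obj*g*V=881*9.81*0.067=579.1 N; F_B(max)=rho*g*V=1000*9.81*0.067=657.3 N
(b) Floating fraction=rho_obj/rho=881/1000=0.881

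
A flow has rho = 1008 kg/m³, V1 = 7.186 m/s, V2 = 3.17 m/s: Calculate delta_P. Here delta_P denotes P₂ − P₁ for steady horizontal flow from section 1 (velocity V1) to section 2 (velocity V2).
Formula: \Delta P = \frac{1}{2} \rho (V_1^2 - V_2^2)
delta_P = 0.5·1008·(7.186² − 3.17²)/1000 = 20.96 kPa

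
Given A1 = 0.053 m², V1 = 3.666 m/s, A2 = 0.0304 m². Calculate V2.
Formula: V_2 = \frac{A_1 V_1}{A_2}
V2 = 0.053·3.666/0.0304 = 6.391 m/s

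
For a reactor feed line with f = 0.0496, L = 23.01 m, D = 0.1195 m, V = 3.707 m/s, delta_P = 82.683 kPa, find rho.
Formula: \Delta P = f \frac{L}{D} \frac{\rho V^2}{2}
Substituting knowns: 82.683 = 0.0496·(23.01/0.1195)·0.5·rho·3.707²/1000
Solving for rho: rho = (82.683·1000)/(0.0496·(23.01/0.1195)·0.5·3.707²) = 1260 kg/m³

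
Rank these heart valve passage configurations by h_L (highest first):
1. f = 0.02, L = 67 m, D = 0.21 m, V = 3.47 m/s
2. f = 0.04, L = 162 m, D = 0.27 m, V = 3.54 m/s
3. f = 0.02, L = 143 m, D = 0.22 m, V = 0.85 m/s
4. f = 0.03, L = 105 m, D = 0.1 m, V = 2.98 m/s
Case 1: h_L = 3.916 m
Case 2: h_L = 15.33 m
Case 3: h_L = 0.4787 m
Case 4: h_L = 14.26 m
Ranking (highest first): 2, 4, 1, 3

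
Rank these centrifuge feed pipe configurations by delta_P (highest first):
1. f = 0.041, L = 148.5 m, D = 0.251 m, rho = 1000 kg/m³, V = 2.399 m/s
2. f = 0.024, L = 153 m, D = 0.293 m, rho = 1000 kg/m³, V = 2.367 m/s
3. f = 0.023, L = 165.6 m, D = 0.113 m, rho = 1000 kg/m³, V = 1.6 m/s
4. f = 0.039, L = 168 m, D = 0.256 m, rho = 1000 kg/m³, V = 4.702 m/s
Case 1: delta_P = 69.8 kPa
Case 2: delta_P = 35.11 kPa
Case 3: delta_P = 43.14 kPa
Case 4: delta_P = 282.9 kPa
Ranking (highest first): 4, 1, 3, 2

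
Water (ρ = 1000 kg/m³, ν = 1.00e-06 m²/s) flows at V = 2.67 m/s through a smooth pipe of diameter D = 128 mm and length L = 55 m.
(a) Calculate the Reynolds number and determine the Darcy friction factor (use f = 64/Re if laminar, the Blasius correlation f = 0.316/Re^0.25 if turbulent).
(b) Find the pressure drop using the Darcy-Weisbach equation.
(a) Re = V·D/ν = 2.67·0.128/1.00e-06 = 341760 → turbulent (Re > 4000); f = 0.316/Re^0.25 = 0.316/341760^0.25 = 0.013069 (Blasius is strictly valid for Re ≲ 1e5; used here as the smooth-pipe estimate the problem specifies)
(b) Darcy-Weisbach: ΔP = f·(L/D)·½ρV²/1000 = 0.013069·(55/0.128)·½·1000·2.67²/1000 = 20.02 kPa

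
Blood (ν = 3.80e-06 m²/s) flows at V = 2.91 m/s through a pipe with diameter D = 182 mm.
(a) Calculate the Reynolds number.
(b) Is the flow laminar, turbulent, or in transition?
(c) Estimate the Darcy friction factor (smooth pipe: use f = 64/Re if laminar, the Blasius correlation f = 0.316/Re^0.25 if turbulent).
(a) Re = V·D/ν = 2.91·0.182/3.80e-06 = 139370
(b) Flow regime: turbulent (Re > 4000)
(c) Friction factor: f = 0.316/Re^0.25 = 0.316/139370^0.25 = 0.01635 (Blasius is strictly valid for Re ≲ 1e5; used here as the smooth-pipe estimate the problem specifies)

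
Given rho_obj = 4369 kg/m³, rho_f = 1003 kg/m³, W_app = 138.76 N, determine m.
Formula: W_{app} = mg\left(1 - \frac{\rho_f}{\rho_{obj}}\right)
Substituting knowns: 138.76 = m·9.81·(1 − 1003/4369)
Solving for m: m = 138.76/(9.81·(1 − 1003/4369)) = 18.36 kg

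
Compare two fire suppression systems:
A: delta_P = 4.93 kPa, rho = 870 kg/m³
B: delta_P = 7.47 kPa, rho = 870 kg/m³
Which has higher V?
V(A) = 3.367 m/s, V(B) = 4.144 m/s. Answer: B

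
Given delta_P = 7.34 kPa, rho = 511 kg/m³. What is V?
Formula: V = \sqrt{\frac{2 \Delta P}{\rho}}
V = √(2·(7.34·1000)/511) = 5.36 m/s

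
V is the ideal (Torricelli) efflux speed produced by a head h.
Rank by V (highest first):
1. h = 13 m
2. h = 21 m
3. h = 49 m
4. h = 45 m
Case 1: V = 15.97 m/s
Case 2: V = 20.3 m/s
Case 3: V = 31.01 m/s
Case 4: V = 29.71 m/s
Ranking (highest first): 3, 4, 2, 1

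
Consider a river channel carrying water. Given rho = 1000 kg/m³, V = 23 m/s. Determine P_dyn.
Formula: P_{dyn} = \frac{1}{2} \rho V^2
P_dyn = 0.5·1000·23²/1000 = 264.5 kPa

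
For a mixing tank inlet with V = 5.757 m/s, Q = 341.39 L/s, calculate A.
Formula: Q = A V
Substituting knowns: 341.39 = A·5.757·1000
Solving for A: A = (341.39/1000)/5.757 = 0.0593 m²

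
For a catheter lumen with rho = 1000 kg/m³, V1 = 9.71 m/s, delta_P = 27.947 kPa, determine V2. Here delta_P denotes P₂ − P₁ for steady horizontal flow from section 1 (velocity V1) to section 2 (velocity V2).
Formula: \Delta P = \frac{1}{2} \rho (V_1^2 - V_2^2)
Substituting knowns: 27.947 = 0.5·1000·(9.71² − V2²)/1000
Solving for V2: V2 = √(9.71² − 2·(27.947·1000)/1000) = 6.196 m/s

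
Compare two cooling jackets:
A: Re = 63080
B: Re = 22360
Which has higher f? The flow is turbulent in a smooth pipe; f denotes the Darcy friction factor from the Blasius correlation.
f(A) = 0.01994, f(B) = 0.02584. Answer: B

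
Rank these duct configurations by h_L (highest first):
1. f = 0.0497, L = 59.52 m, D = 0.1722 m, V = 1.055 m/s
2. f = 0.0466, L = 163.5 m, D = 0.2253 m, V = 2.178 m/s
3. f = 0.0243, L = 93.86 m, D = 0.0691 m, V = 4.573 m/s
Case 1: h_L = 0.9745 m
Case 2: h_L = 8.176 m
Case 3: h_L = 35.18 m
Ranking (highest first): 3, 2, 1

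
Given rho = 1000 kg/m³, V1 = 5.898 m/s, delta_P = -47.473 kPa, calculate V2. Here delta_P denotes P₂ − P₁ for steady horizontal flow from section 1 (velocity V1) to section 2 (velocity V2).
Formula: \Delta P = \frac{1}{2} \rho (V_1^2 - V_2^2)
Substituting knowns: -47.473 = 0.5·1000·(5.898² − V2²)/1000
Solving for V2: V2 = √(5.898² − 2·(-47.473·1000)/1000) = 11.39 m/s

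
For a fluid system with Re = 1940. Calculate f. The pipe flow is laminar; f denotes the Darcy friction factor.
Formula: f = \frac{64}{Re}
f = 64/1940 = 0.03299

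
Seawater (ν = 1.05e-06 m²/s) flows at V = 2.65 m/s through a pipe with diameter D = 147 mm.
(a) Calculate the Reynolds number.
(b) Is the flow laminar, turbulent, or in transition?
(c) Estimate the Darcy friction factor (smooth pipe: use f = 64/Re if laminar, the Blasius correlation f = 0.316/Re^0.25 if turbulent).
(a) Re = V·D/ν = 2.65·0.147/1.05e-06 = 371000
(b) Flow regime: turbulent (Re > 4000)
(c) Friction factor: f = 0.316/Re^0.25 = 0.316/371000^0.25 = 0.0128 (Blasius is strictly valid for Re ≲ 1e5; used here as the smooth-pipe estimate the problem specifies)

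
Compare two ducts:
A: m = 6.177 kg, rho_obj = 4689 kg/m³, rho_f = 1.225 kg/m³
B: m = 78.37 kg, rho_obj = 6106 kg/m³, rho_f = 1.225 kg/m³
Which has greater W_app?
W_app(A) = 60.58 N, W_app(B) = 768.7 N. Answer: B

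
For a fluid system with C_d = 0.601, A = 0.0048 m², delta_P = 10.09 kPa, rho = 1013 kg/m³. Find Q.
Formula: Q = C_d A \sqrt{\frac{2 \Delta P}{\rho}}
Q = 0.601·0.0048·√(2·(10.09·1000)/1013)·1000 = 12.88 L/s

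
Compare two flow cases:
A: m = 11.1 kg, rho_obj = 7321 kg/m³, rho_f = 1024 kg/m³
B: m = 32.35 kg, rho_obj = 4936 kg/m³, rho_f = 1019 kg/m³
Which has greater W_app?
W_app(A) = 93.66 N, W_app(B) = 251.8 N. Answer: B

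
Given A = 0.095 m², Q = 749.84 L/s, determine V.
Formula: Q = A V
Substituting knowns: 749.84 = 0.095·V·1000
Solving for V: V = (749.84/1000)/0.095 = 7.893 m/s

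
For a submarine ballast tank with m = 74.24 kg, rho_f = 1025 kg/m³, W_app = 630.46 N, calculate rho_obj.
Formula: W_{app} = mg\left(1 - \frac{\rho_f}{\rho_{obj}}\right)
Substituting knowns: 630.46 = 74.24·9.81·(1 − 1025/rho_obj)
Solving for rho_obj: rho_obj = 1025/(1 − 630.46/(74.24·9.81)) = 7630 kg/m³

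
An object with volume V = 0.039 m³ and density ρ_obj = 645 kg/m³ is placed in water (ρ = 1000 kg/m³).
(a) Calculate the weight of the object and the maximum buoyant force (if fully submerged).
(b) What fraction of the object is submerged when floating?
(a) W=rho_obj*g*V=645*9.81*0.039=246.8 N; F_B(max)=rho*g*V=1000*9.81*0.039=382.6 N
(b) Floating fraction=rho_obj/rho=645/1000=0.645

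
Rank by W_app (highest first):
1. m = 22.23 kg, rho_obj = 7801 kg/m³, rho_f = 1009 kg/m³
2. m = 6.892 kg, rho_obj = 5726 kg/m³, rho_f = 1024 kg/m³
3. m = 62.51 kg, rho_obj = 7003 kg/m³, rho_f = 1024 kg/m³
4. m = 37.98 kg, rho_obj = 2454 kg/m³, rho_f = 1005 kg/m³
Case 1: W_app = 189.9 N
Case 2: W_app = 55.52 N
Case 3: W_app = 523.6 N
Case 4: W_app = 220 N
Ranking (highest first): 3, 4, 1, 2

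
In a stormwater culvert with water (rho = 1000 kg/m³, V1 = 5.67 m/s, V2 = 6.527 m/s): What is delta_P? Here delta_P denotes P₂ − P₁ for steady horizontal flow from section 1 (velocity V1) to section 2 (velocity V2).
Formula: \Delta P = \frac{1}{2} \rho (V_1^2 - V_2^2)
delta_P = 0.5·1000·(5.67² − 6.527²)/1000 = -5.226 kPa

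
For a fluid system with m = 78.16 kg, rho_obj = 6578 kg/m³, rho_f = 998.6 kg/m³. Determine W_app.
Formula: W_{app} = mg\left(1 - \frac{\rho_f}{\rho_{obj}}\right)
W_app = 78.16·9.81·(1 − 998.6/6578) = 650.4 N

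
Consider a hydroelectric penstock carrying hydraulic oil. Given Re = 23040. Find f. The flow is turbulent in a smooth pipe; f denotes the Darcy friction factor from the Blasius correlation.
Formula: f = \frac{0.316}{Re^{0.25}}
f = 0.316/23040^0.25 = 0.02565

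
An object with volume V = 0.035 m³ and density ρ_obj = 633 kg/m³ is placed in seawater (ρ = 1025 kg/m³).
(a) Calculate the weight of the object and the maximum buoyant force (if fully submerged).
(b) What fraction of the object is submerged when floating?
(a) W=rho_obj*g*V=633*9.81*0.035=217.3 N; F_B(max)=rho*g*V=1025*9.81*0.035=351.9 N
(b) Floating fraction=rho_obj/rho=633/1025=0.618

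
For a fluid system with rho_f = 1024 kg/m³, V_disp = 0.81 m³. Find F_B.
Formula: F_B = \rho_f g V_{disp}
F_B = 1024·9.81·0.81 = 8137 N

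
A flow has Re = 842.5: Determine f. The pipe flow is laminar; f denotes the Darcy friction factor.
Formula: f = \frac{64}{Re}
f = 64/842.5 = 0.07596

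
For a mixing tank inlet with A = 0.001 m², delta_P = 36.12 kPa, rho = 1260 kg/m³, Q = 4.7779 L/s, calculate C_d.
Formula: Q = C_d A \sqrt{\frac{2 \Delta P}{\rho}}
Substituting knowns: 4.7779 = C_d·0.001·√(2·(36.12·1000)/1260)·1000
Solving for C_d: C_d = (4.7779/1000)/(0.001·√(2·(36.12·1000)/1260)) = 0.631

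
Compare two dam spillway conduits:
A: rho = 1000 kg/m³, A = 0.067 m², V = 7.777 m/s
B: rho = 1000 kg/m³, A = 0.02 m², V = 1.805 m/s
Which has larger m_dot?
m_dot(A) = 521.1 kg/s, m_dot(B) = 36.1 kg/s. Answer: A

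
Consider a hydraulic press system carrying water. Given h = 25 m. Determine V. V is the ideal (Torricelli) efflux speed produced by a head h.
Formula: V = \sqrt{2 g h}
V = √(2·9.81·25) = 22.15 m/s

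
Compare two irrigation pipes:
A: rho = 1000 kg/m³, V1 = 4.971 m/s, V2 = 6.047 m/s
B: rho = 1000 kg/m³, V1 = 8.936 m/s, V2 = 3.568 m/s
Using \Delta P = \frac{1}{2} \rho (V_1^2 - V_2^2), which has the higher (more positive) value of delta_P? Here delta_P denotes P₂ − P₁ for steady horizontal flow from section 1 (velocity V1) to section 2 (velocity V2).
delta_P(A) = -5.928 kPa, delta_P(B) = 33.56 kPa. Answer: B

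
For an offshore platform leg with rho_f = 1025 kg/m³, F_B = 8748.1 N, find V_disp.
Formula: F_B = \rho_f g V_{disp}
Substituting knowns: 8748.1 = 1025·9.81·V_disp
Solving for V_disp: V_disp = 8748.1/(1025·9.81) = 0.87 m³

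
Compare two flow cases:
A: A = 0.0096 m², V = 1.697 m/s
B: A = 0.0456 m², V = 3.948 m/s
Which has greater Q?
Q(A) = 16.29 L/s, Q(B) = 180 L/s. Answer: B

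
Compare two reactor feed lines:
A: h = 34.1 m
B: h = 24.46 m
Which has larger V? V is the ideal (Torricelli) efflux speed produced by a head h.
V(A) = 25.87 m/s, V(B) = 21.91 m/s. Answer: A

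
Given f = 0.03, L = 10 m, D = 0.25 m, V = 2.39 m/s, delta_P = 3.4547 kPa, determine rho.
Formula: \Delta P = f \frac{L}{D} \frac{\rho V^2}{2}
Substituting knowns: 3.4547 = 0.03·(10/0.25)·0.5·rho·2.39²/1000
Solving for rho: rho = (3.4547·1000)/(0.03·(10/0.25)·0.5·2.39²) = 1008 kg/m³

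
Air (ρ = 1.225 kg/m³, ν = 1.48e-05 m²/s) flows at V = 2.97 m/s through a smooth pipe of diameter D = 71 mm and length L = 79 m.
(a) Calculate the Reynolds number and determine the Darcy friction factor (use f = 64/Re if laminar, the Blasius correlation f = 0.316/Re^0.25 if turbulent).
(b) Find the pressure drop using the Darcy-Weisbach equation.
(a) Re = V·D/ν = 2.97·0.071/1.48e-05 = 14248 → turbulent (Re > 4000); f = 0.316/Re^0.25 = 0.316/14248^0.25 = 0.028923
(b) Darcy-Weisbach: ΔP = f·(L/D)·½ρV²/1000 = 0.028923·(79/0.071)·½·1.225·2.97²/1000 = 0.1739 kPa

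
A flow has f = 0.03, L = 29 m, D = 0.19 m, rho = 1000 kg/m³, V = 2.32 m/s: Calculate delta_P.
Formula: \Delta P = f \frac{L}{D} \frac{\rho V^2}{2}
delta_P = 0.03·(29/0.19)·0.5·1000·2.32²/1000 = 12.32 kPa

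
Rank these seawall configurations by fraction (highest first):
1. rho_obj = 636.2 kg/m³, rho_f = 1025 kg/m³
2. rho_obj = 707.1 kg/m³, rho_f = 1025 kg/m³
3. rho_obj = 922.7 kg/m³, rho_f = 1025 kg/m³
Case 1: fraction = 0.6207
Case 2: fraction = 0.6899
Case 3: fraction = 0.9002
Ranking (highest first): 3, 2, 1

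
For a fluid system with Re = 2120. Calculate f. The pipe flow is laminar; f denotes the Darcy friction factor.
Formula: f = \frac{64}{Re}
f = 64/2120 = 0.03019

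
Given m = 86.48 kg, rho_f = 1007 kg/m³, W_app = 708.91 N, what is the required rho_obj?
Formula: W_{app} = mg\left(1 - \frac{\rho_f}{\rho_{obj}}\right)
Substituting knowns: 708.91 = 86.48·9.81·(1 − 1007/rho_obj)
Solving for rho_obj: rho_obj = 1007/(1 − 708.91/(86.48·9.81)) = 6126 kg/m³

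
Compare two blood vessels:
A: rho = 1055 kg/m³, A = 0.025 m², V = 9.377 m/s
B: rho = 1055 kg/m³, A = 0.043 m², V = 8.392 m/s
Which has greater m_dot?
m_dot(A) = 247.3 kg/s, m_dot(B) = 380.7 kg/s. Answer: B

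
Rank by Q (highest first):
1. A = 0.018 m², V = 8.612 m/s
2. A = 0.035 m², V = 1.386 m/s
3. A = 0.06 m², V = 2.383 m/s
Case 1: Q = 155 L/s
Case 2: Q = 48.51 L/s
Case 3: Q = 143 L/s
Ranking (highest first): 1, 3, 2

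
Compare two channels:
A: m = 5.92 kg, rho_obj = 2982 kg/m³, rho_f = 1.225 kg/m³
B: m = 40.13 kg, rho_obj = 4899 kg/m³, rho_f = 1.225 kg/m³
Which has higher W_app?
W_app(A) = 58.05 N, W_app(B) = 393.6 N. Answer: B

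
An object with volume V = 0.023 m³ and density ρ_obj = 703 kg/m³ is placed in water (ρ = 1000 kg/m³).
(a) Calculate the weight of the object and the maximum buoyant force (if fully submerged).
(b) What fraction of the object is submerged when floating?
(a) W=rho_obj*g*V=703*9.81*0.023=158.6 N; F_B(max)=rho*g*V=1000*9.81*0.023=225.6 N
(b) Floating fraction=rho_obj/rho=703/1000=0.703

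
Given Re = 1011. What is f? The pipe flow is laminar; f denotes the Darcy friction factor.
Formula: f = \frac{64}{Re}
f = 64/1011 = 0.0633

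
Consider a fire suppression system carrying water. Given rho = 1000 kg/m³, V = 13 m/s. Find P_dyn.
Formula: P_{dyn} = \frac{1}{2} \rho V^2
P_dyn = 0.5·1000·13²/1000 = 84.5 kPa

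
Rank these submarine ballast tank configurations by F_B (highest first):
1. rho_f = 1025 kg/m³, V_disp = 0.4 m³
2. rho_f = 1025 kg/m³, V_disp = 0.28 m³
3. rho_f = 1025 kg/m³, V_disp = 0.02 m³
Case 1: F_B = 4022 N
Case 2: F_B = 2815 N
Case 3: F_B = 201.1 N
Ranking (highest first): 1, 2, 3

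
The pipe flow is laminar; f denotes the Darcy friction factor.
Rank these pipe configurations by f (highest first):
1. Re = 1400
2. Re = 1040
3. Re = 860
Case 1: f = 0.04571
Case 2: f = 0.06154
Case 3: f = 0.07442
Ranking (highest first): 3, 2, 1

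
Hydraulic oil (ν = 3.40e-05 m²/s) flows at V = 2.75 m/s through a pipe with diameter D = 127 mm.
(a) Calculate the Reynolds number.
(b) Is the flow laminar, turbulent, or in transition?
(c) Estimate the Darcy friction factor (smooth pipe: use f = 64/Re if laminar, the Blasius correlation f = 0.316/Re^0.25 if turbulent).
(a) Re = V·D/ν = 2.75·0.127/3.40e-05 = 10272
(b) Flow regime: turbulent (Re > 4000)
(c) Friction factor: f = 0.316/Re^0.25 = 0.316/10272^0.25 = 0.03139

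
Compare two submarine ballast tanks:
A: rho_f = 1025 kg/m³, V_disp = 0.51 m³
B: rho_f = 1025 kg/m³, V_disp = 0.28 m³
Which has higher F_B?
F_B(A) = 5128 N, F_B(B) = 2815 N. Answer: A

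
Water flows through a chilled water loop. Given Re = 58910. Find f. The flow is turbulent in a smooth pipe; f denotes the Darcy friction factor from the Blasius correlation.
Formula: f = \frac{0.316}{Re^{0.25}}
f = 0.316/58910^0.25 = 0.02028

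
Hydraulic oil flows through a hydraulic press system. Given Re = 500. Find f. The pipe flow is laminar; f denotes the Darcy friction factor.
Formula: f = \frac{64}{Re}
f = 64/500 = 0.128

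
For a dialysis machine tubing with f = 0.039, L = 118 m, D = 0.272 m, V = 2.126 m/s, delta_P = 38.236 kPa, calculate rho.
Formula: \Delta P = f \frac{L}{D} \frac{\rho V^2}{2}
Substituting knowns: 38.236 = 0.039·(118/0.272)·0.5·rho·2.126²/1000
Solving for rho: rho = (38.236·1000)/(0.039·(118/0.272)·0.5·2.126²) = 1000 kg/m³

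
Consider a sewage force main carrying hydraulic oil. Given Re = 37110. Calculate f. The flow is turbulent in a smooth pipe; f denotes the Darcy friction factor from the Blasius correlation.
Formula: f = \frac{0.316}{Re^{0.25}}
f = 0.316/37110^0.25 = 0.02277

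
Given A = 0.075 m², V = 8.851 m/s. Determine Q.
Formula: Q = A V
Q = 0.075·8.851·1000 = 663.8 L/s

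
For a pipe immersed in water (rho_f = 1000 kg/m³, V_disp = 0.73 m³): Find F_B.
Formula: F_B = \rho_f g V_{disp}
F_B = 1000·9.81·0.73 = 7161 N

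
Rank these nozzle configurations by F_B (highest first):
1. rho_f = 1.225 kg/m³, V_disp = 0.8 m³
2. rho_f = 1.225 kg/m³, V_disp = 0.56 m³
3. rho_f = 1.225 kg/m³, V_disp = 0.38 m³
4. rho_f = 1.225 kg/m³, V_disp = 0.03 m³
Case 1: F_B = 9.614 N
Case 2: F_B = 6.73 N
Case 3: F_B = 4.567 N
Case 4: F_B = 0.3605 N
Ranking (highest first): 1, 2, 3, 4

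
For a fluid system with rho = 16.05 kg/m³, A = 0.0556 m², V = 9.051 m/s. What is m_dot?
Formula: \dot{m} = \rho A V
m_dot = 16.05·0.0556·9.051 = 8.077 kg/s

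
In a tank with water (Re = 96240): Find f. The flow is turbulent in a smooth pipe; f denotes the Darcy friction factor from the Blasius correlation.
Formula: f = \frac{0.316}{Re^{0.25}}
f = 0.316/96240^0.25 = 0.01794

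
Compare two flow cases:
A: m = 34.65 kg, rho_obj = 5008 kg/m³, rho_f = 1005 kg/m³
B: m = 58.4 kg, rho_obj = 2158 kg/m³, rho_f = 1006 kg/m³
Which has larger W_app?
W_app(A) = 271.7 N, W_app(B) = 305.8 N. Answer: B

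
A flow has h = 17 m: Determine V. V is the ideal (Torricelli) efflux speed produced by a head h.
Formula: V = \sqrt{2 g h}
V = √(2·9.81·17) = 18.26 m/s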